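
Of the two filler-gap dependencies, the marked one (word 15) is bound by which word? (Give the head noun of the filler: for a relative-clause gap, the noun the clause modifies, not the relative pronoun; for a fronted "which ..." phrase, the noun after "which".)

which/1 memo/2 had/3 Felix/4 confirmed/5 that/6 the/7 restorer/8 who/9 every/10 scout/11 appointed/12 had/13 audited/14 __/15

The marked gap is the direct object of "audited".
Its filler is the fronted wh-phrase "which memo", at word 2.
(The other dependency links word 8 to a gap after word 12.)

2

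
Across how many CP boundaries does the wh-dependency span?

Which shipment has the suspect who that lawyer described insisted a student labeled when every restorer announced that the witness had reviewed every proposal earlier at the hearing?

"which shipment" is extracted from the object of "labeled".
Boundaries crossed, outermost first: [Ø] — 1 in total.

1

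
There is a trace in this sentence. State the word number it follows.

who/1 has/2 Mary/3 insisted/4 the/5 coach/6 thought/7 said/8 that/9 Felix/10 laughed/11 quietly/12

The displaced element is "who" (word 1).
It is linked across 2 clause boundaries (Ø → Ø).
It functions as the subject of "said", so the gap sits immediately after word 7 ("thought").
Base order: Mary has insisted the coach thought that who said that Felix laughed quietly.

7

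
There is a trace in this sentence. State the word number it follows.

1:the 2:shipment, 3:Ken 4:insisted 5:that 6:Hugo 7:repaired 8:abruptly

The displaced element is "the shipment" (word 2).
It is linked across 1 clause boundary (that).
It functions as the direct object of "repaired", so the gap sits immediately after word 7 ("repaired").
Base order: Ken insisted that Hugo repaired the shipment abruptly.

7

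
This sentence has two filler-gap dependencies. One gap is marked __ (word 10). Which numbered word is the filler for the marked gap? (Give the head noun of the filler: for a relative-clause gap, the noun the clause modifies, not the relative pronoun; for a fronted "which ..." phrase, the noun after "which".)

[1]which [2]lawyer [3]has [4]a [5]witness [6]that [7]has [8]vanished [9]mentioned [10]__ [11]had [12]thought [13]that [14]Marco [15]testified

The marked gap is the subject of "thought".
Its filler is the fronted wh-phrase "which lawyer", at word 2.
(The other dependency links word 5 to a gap after word 6.)

2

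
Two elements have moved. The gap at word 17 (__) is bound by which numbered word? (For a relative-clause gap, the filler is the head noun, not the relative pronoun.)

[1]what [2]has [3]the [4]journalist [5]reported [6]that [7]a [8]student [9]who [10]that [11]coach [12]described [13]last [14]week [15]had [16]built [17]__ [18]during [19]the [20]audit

1

The marked gap is the direct object of "built".
Its filler is the fronted wh-phrase "what", at word 1.
(The other dependency links word 8 to a gap after word 12.)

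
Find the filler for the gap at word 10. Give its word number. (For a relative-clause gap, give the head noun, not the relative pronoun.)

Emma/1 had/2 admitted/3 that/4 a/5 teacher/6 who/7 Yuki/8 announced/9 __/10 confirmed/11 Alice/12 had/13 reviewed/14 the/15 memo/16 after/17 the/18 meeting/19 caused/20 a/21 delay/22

The gap at 10 is the subject of "confirmed", inside a relative clause.
The relative pronoun is "who" (word 7); it is bound by the head noun immediately before it.
Its filler is the head noun "teacher", at word 6.

6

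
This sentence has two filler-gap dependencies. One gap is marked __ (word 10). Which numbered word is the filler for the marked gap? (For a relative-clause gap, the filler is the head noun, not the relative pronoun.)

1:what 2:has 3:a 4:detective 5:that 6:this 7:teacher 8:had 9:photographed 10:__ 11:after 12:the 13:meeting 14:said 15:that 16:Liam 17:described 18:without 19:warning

The marked gap is inside the relative clause, the direct object of "photographed".
Its filler is the head noun "detective" (via "that"), at word 4.
(The other dependency links word 1 to a gap after word 17.)

4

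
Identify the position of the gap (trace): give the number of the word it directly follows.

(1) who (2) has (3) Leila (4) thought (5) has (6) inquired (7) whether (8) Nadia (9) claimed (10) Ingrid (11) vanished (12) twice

The displaced element is "who" (word 1).
It is linked across 1 clause boundary (Ø).
It functions as the subject of "inquired", so the gap sits immediately after word 4 ("thought").
Base order: Leila has thought that who has inquired whether Nadia claimed Ingrid vanished twice.

4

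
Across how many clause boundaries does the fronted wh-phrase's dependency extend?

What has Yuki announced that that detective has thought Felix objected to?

"what" is extracted from the PP object of "objected".
Boundaries crossed, outermost first: [that], [Ø] — 2 in total.

2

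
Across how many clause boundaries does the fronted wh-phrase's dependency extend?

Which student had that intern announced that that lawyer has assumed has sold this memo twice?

"which student" is extracted from the subject of "sold".
Boundaries crossed, outermost first: [that], [Ø] — 2 in total.

2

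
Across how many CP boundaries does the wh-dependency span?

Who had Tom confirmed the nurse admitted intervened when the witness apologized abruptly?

2

"who" is extracted from the subject of "intervened".
Boundaries crossed, outermost first: [Ø], [Ø] — 2 in total.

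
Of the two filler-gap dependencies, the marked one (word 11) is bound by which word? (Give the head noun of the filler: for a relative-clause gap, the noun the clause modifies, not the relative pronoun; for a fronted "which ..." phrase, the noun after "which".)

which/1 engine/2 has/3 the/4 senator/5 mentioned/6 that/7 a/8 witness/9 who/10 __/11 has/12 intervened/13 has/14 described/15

9

The marked gap is inside the relative clause, the subject of "intervened".
Its filler is the head noun "witness" (via "who"), at word 9.
(The other dependency links word 2 to a gap after word 15.)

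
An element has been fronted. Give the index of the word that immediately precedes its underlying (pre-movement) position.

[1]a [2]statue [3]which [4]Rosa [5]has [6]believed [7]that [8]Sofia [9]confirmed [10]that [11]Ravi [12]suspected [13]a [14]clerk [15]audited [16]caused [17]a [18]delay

The displaced element is "a statue" (word 2).
It is linked across 3 clause boundaries (that → that → Ø).
It functions as the direct object of "audited", so the gap sits immediately after word 15 ("audited").
Base order: Rosa has believed that Sofia confirmed that Ravi suspected a clerk audited a statue.

15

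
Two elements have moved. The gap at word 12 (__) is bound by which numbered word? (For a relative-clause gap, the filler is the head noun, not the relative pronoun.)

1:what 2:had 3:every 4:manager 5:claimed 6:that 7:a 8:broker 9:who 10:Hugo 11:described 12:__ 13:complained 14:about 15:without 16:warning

8

The marked gap is inside the relative clause, the direct object of "described".
Its filler is the head noun "broker" (via "who"), at word 8.
(The other dependency links word 1 to a gap after word 14.)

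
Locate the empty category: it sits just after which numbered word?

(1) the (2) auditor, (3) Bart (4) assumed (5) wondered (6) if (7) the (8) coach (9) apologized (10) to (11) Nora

4

The displaced element is "the auditor" (word 2).
It is linked across 1 clause boundary (Ø).
It functions as the subject of "wondered", so the gap sits immediately after word 4 ("assumed").
Base order: Bart assumed that the auditor wondered if the coach apologized to Nora.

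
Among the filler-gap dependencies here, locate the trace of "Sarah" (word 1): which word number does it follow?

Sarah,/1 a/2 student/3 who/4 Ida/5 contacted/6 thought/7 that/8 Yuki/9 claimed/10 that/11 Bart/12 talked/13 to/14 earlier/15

The displaced element is "Sarah" (word 1).
It is linked across 2 clause boundaries (that → that).
It functions as the object of the preposition "to" of "talked", so the gap sits immediately after word 14 ("to").
Base order: A student who Ida contacted thought that Yuki claimed that Bart talked to Sarah earlier.

14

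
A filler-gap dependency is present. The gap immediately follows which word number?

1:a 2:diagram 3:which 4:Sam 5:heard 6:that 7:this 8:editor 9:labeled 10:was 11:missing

9

The displaced element is "a diagram" (word 2).
It is linked across 1 clause boundary (that).
It functions as the direct object of "labeled", so the gap sits immediately after word 9 ("labeled").
Base order: Sam heard that this editor labeled a diagram.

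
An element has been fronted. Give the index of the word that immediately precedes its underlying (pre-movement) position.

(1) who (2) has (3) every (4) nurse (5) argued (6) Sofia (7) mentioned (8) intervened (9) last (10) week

The displaced element is "who" (word 1).
It is linked across 2 clause boundaries (Ø → Ø).
It functions as the subject of "intervened", so the gap sits immediately after word 7 ("mentioned").
Base order: Every nurse has argued Sofia mentioned that who intervened last week.

7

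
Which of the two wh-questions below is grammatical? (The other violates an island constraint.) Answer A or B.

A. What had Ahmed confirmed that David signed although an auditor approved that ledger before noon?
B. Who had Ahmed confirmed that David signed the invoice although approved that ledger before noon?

A

In B, the wh-phrase is extracted from inside an adjunct island (introduced by "although"), which blocks movement.
In A, the extraction path crosses only that-complement boundaries, which are transparent.
So A is grammatical.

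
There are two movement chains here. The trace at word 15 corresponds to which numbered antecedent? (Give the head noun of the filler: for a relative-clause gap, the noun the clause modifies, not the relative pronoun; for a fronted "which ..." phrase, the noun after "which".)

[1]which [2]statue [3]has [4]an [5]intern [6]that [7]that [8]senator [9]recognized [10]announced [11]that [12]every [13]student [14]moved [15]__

2

The marked gap is the direct object of "moved".
Its filler is the fronted wh-phrase "which statue", at word 2.
(The other dependency links word 5 to a gap after word 9.)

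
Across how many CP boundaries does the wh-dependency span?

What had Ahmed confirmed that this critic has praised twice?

1

"what" is extracted from the object of "praised".
Boundaries crossed, outermost first: [that] — 1 in total.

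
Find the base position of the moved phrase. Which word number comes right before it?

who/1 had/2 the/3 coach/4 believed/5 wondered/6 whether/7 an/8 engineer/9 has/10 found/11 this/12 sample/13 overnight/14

The displaced element is "who" (word 1).
It is linked across 1 clause boundary (Ø).
It functions as the subject of "wondered", so the gap sits immediately after word 5 ("believed").
Base order: The coach had believed that who wondered whether an engineer has found this sample overnight.

5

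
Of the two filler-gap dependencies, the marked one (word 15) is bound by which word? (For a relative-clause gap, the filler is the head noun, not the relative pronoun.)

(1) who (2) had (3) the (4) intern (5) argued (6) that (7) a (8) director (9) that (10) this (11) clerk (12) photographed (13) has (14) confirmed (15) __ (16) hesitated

1

The marked gap is the subject of "hesitated".
Its filler is the fronted wh-phrase "who", at word 1.
(The other dependency links word 8 to a gap after word 12.)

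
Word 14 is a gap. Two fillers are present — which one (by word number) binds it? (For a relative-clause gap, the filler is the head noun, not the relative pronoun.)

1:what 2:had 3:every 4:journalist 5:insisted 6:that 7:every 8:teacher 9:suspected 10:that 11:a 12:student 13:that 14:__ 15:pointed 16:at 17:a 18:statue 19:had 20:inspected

The marked gap is inside the relative clause, the subject of "pointed".
Its filler is the head noun "student" (via "that"), at word 12.
(The other dependency links word 1 to a gap after word 20.)

12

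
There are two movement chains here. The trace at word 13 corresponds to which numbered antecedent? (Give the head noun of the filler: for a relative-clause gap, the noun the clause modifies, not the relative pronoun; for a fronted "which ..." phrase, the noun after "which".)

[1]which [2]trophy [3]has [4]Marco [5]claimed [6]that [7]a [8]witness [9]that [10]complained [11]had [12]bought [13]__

The marked gap is the direct object of "bought".
Its filler is the fronted wh-phrase "which trophy", at word 2.
(The other dependency links word 8 to a gap after word 9.)

2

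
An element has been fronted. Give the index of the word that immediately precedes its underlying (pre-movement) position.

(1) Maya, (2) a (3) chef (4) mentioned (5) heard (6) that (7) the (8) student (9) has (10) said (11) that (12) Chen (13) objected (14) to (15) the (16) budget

The displaced element is "Maya" (word 1).
It is linked across 1 clause boundary (Ø).
It functions as the subject of "heard", so the gap sits immediately after word 4 ("mentioned").
Base order: A chef mentioned that Maya heard that the student has said that Chen objected to the budget.

4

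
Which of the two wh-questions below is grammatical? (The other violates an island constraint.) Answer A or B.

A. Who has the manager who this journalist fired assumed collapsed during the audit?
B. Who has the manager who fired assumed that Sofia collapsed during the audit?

In B, the wh-phrase is extracted from inside a complex-NP island (relative clause) (introduced by "who"), which blocks movement.
In A, the extraction path crosses only that-complement boundaries, which are transparent.
So A is grammatical.

A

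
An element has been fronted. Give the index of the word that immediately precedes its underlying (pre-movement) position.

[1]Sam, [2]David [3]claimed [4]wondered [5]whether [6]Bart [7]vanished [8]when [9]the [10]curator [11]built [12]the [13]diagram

The displaced element is "Sam" (word 1).
It is linked across 1 clause boundary (Ø).
It functions as the subject of "wondered", so the gap sits immediately after word 3 ("claimed").
Base order: David claimed that Sam wondered whether Bart vanished when the curator built the diagram.

3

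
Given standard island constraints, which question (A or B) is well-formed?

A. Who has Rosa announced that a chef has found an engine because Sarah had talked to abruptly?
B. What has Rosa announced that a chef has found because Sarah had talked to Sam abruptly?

In A, the wh-phrase is extracted from inside an adjunct island (introduced by "because"), which blocks movement.
In B, the extraction path crosses only that-complement boundaries, which are transparent.
So B is grammatical.

B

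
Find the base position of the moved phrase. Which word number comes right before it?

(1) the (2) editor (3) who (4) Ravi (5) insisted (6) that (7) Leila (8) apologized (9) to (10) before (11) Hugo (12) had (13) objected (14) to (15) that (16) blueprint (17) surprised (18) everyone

9

The displaced element is "the editor" (word 2).
It is linked across 1 clause boundary (that).
It functions as the object of the preposition "to" of "apologized", so the gap sits immediately after word 9 ("to").
Base order: Ravi insisted that Leila apologized to the editor before Hugo had objected to that blueprint.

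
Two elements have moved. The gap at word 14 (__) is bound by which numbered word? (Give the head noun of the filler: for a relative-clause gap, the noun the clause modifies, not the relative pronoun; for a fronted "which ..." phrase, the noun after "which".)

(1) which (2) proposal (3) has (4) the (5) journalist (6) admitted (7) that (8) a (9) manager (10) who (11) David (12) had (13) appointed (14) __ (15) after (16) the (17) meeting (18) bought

The marked gap is inside the relative clause, the direct object of "appointed".
Its filler is the head noun "manager" (via "who"), at word 9.
(The other dependency links word 2 to a gap after word 18.)

9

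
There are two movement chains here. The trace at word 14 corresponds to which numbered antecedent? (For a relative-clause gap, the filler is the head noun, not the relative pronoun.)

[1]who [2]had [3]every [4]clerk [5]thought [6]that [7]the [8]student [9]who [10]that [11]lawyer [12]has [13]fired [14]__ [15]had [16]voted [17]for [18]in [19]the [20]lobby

The marked gap is inside the relative clause, the direct object of "fired".
Its filler is the head noun "student" (via "who"), at word 8.
(The other dependency links word 1 to a gap after word 17.)

8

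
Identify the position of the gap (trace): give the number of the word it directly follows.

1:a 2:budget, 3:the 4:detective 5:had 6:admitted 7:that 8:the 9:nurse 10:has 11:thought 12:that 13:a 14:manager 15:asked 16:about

16

The displaced element is "a budget" (word 2).
It is linked across 2 clause boundaries (that → that).
It functions as the object of the preposition "about" of "asked", so the gap sits immediately after word 16 ("about").
Base order: The detective had admitted that the nurse has thought that a manager asked about a budget.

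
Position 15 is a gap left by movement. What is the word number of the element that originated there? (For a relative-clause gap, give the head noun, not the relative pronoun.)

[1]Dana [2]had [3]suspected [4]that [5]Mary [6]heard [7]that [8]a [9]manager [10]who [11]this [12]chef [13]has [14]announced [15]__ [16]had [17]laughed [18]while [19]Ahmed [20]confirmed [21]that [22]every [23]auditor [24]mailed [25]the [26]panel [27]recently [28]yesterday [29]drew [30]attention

The gap at 15 is the subject of "laughed", inside a relative clause.
The relative pronoun is "who" (word 10); it is bound by the head noun immediately before it.
Its filler is the head noun "manager", at word 9.

9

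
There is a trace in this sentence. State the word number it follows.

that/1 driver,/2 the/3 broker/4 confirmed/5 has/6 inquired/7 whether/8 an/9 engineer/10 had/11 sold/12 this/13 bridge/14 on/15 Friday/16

5

The displaced element is "that driver" (word 2).
It is linked across 1 clause boundary (Ø).
It functions as the subject of "inquired", so the gap sits immediately after word 5 ("confirmed").
Base order: The broker confirmed that that driver has inquired whether an engineer had sold this bridge on Friday.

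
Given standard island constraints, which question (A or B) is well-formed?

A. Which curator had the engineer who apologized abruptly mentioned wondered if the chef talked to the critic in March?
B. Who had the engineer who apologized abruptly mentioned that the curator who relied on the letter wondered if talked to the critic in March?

A

In B, the wh-phrase is extracted from inside a wh-island (introduced by "if"), which blocks movement.
In A, the extraction path crosses only that-complement boundaries, which are transparent.
So A is grammatical.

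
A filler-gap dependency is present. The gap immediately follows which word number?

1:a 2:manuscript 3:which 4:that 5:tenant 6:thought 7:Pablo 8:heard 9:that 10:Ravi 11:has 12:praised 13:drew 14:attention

The displaced element is "a manuscript" (word 2).
It is linked across 2 clause boundaries (Ø → that).
It functions as the direct object of "praised", so the gap sits immediately after word 12 ("praised").
Base order: That tenant thought Pablo heard that Ravi has praised a manuscript.

12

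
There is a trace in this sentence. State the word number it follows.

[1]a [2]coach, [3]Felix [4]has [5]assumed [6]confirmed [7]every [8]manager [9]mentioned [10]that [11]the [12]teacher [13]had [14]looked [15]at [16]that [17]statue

The displaced element is "a coach" (word 2).
It is linked across 1 clause boundary (Ø).
It functions as the subject of "confirmed", so the gap sits immediately after word 5 ("assumed").
Base order: Felix has assumed a coach confirmed every manager mentioned that the teacher had looked at that statue.

5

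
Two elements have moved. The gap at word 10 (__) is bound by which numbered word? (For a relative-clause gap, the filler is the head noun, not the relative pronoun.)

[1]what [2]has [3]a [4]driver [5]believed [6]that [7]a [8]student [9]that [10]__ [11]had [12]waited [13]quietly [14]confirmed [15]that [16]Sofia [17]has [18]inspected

The marked gap is inside the relative clause, the subject of "waited".
Its filler is the head noun "student" (via "that"), at word 8.
(The other dependency links word 1 to a gap after word 18.)

8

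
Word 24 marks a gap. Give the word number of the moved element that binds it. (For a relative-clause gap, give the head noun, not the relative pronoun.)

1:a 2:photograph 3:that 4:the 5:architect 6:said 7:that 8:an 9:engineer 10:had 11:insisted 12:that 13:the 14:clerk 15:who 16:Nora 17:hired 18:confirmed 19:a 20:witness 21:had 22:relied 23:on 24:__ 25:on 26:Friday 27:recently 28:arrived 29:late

The gap at 24 is the prepositional object of "relied", inside a relative clause.
The relative pronoun is "that" (word 3); it is bound by the head noun immediately before it.
Its filler is the head noun "photograph", at word 2.

2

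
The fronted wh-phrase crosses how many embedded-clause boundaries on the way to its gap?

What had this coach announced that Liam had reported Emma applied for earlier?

"what" is extracted from the PP object of "applied".
Boundaries crossed, outermost first: [that], [Ø] — 2 in total.

2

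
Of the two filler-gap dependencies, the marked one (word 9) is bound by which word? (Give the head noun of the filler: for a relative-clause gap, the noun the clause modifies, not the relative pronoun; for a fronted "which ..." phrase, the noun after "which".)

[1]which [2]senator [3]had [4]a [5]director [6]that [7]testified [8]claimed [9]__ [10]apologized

The marked gap is the subject of "apologized".
Its filler is the fronted wh-phrase "which senator", at word 2.
(The other dependency links word 5 to a gap after word 6.)

2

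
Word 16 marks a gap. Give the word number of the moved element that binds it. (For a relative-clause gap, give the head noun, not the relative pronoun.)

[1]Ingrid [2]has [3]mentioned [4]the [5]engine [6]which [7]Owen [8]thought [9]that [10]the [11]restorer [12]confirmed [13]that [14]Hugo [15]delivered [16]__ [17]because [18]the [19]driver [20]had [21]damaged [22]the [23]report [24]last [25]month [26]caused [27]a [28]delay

5

The gap at 16 is the object of "delivered", inside a relative clause.
The relative pronoun is "which" (word 6); it is bound by the head noun immediately before it.
Its filler is the head noun "engine", at word 5.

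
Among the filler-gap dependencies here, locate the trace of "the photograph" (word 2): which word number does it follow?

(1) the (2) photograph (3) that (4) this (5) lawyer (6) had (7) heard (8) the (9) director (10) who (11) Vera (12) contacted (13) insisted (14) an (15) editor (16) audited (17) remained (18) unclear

The displaced element is "the photograph" (word 2).
It is linked across 2 clause boundaries (Ø → Ø).
It functions as the direct object of "audited", so the gap sits immediately after word 16 ("audited").
Base order: This lawyer had heard the director who Vera contacted insisted an editor audited the photograph.

16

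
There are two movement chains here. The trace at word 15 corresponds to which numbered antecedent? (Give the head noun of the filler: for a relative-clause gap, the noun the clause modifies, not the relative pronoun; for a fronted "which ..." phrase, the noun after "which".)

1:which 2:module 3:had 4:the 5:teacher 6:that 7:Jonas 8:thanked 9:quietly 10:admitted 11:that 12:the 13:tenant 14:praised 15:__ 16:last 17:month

2

The marked gap is the direct object of "praised".
Its filler is the fronted wh-phrase "which module", at word 2.
(The other dependency links word 5 to a gap after word 8.)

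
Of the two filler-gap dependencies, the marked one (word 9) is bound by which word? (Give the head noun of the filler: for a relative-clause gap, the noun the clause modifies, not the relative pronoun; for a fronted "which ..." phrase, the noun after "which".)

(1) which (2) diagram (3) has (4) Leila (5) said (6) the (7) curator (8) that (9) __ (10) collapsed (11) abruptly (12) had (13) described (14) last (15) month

7

The marked gap is inside the relative clause, the subject of "collapsed".
Its filler is the head noun "curator" (via "that"), at word 7.
(The other dependency links word 2 to a gap after word 13.)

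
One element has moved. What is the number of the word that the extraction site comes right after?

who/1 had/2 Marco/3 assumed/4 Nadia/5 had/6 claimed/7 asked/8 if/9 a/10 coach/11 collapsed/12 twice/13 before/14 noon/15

The displaced element is "who" (word 1).
It is linked across 2 clause boundaries (Ø → Ø).
It functions as the subject of "asked", so the gap sits immediately after word 7 ("claimed").
Base order: Marco had assumed Nadia had claimed that who asked if a coach collapsed twice before noon.

7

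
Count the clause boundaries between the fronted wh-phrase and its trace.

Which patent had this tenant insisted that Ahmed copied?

"which patent" is extracted from the object of "copied".
Boundaries crossed, outermost first: [that] — 1 in total.

1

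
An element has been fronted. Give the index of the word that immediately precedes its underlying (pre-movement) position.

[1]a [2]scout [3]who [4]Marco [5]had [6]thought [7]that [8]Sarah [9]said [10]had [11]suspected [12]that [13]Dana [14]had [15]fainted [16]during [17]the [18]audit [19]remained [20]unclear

9

The displaced element is "a scout" (word 2).
It is linked across 2 clause boundaries (that → Ø).
It functions as the subject of "suspected", so the gap sits immediately after word 9 ("said").
Base order: Marco had thought that Sarah said that a scout had suspected that Dana had fainted during the audit.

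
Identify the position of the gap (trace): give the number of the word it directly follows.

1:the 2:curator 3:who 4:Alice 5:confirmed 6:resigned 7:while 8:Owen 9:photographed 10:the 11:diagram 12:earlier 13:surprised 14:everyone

5

The displaced element is "the curator" (word 2).
It is linked across 1 clause boundary (Ø).
It functions as the subject of "resigned", so the gap sits immediately after word 5 ("confirmed").
Base order: Alice confirmed that the curator resigned while Owen photographed the diagram earlier.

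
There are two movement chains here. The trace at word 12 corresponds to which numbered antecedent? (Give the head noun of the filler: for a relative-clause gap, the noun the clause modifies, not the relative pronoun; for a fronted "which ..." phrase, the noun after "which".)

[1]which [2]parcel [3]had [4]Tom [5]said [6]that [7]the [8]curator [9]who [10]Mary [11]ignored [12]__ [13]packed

8

The marked gap is inside the relative clause, the direct object of "ignored".
Its filler is the head noun "curator" (via "who"), at word 8.
(The other dependency links word 2 to a gap after word 13.)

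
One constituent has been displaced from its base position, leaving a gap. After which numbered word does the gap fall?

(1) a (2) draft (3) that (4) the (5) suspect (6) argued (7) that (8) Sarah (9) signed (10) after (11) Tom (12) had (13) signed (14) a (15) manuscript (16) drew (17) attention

9

The displaced element is "a draft" (word 2).
It is linked across 1 clause boundary (that).
It functions as the direct object of "signed", so the gap sits immediately after word 9 ("signed").
Base order: The suspect argued that Sarah signed a draft after Tom had signed a manuscript.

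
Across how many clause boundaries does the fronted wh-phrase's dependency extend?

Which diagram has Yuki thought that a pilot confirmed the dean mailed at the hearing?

2

"which diagram" is extracted from the object of "mailed".
Boundaries crossed, outermost first: [that], [Ø] — 2 in total.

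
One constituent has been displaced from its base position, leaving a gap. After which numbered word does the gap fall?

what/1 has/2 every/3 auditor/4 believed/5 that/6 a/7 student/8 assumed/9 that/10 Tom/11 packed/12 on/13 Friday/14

12

The displaced element is "what" (word 1).
It is linked across 2 clause boundaries (that → that).
It functions as the direct object of "packed", so the gap sits immediately after word 12 ("packed").
Base order: Every auditor has believed that a student assumed that Tom packed what on Friday.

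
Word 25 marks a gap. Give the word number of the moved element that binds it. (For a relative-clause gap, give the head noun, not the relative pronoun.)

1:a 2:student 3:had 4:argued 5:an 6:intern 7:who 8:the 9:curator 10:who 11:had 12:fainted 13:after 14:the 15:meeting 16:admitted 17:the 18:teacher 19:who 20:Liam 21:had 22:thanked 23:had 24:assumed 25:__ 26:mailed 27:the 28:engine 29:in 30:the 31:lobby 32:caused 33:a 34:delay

The gap at 25 is the subject of "mailed", inside a relative clause.
The relative pronoun is "who" (word 7); it is bound by the head noun immediately before it.
Its filler is the head noun "intern", at word 6.

6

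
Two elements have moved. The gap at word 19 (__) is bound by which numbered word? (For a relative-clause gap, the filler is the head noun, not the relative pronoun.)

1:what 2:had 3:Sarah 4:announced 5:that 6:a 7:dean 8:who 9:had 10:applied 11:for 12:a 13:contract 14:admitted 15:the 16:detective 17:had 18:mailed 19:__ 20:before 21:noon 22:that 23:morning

1

The marked gap is the direct object of "mailed".
Its filler is the fronted wh-phrase "what", at word 1.
(The other dependency links word 7 to a gap after word 8.)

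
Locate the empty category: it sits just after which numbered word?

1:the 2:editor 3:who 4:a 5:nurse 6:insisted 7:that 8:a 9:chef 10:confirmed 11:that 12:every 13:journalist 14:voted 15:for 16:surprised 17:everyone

The displaced element is "the editor" (word 2).
It is linked across 2 clause boundaries (that → that).
It functions as the object of the preposition "for" of "voted", so the gap sits immediately after word 15 ("for").
Base order: A nurse insisted that a chef confirmed that every journalist voted for the editor.

15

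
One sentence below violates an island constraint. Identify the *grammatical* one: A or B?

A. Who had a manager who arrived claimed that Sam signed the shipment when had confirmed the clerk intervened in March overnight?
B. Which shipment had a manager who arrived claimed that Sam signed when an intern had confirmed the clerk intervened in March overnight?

B

In A, the wh-phrase is extracted from inside an adjunct island (introduced by "when"), which blocks movement.
In B, the extraction path crosses only that-complement boundaries, which are transparent.
So B is grammatical.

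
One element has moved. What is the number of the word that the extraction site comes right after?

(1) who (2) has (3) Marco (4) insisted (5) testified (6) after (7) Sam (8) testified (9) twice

4

The displaced element is "who" (word 1).
It is linked across 1 clause boundary (Ø).
It functions as the subject of "testified", so the gap sits immediately after word 4 ("insisted").
Base order: Marco has insisted that who testified after Sam testified twice.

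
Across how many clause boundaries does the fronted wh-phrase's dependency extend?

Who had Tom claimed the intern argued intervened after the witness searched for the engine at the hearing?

"who" is extracted from the subject of "intervened".
Boundaries crossed, outermost first: [Ø], [Ø] — 2 in total.

2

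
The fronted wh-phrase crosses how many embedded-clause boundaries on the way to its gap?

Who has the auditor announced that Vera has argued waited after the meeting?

"who" is extracted from the subject of "waited".
Boundaries crossed, outermost first: [that], [Ø] — 2 in total.

2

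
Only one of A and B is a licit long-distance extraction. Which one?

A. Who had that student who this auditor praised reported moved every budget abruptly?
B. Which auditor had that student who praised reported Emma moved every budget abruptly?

In B, the wh-phrase is extracted from inside a complex-NP island (relative clause) (introduced by "who"), which blocks movement.
In A, the extraction path crosses only that-complement boundaries, which are transparent.
So A is grammatical.

A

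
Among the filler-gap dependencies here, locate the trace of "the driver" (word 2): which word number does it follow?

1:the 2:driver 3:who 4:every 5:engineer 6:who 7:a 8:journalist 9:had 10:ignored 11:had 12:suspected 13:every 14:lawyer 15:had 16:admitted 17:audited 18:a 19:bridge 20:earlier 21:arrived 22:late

16

The displaced element is "the driver" (word 2).
It is linked across 2 clause boundaries (Ø → Ø).
It functions as the subject of "audited", so the gap sits immediately after word 16 ("admitted").
Base order: Every engineer who a journalist had ignored had suspected every lawyer had admitted that the driver audited a bridge earlier.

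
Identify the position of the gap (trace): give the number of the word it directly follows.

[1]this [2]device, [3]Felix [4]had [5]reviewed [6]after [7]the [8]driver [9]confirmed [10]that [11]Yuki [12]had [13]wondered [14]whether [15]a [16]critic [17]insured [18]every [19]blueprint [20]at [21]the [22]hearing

5

The displaced element is "this device" (word 2).
It functions as the direct object of "reviewed", so the gap sits immediately after word 5 ("reviewed").
Base order: Felix had reviewed this device after the driver confirmed that Yuki had wondered whether a critic insured every blueprint at the hearing.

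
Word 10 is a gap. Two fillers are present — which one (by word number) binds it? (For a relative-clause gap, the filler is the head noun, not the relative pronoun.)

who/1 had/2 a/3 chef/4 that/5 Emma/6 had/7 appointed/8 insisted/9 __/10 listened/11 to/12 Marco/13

The marked gap is the subject of "listened".
Its filler is the fronted wh-phrase "who", at word 1.
(The other dependency links word 4 to a gap after word 8.)

1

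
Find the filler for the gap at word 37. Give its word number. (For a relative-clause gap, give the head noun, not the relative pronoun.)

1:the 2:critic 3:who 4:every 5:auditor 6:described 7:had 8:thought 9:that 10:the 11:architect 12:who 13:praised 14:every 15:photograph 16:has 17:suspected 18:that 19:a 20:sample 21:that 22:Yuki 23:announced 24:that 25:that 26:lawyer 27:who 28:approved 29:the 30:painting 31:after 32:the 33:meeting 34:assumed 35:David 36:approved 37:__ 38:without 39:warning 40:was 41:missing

The gap at 37 is the object of "approved", inside a relative clause.
The relative pronoun is "that" (word 21); it is bound by the head noun immediately before it.
Its filler is the head noun "sample", at word 20.

20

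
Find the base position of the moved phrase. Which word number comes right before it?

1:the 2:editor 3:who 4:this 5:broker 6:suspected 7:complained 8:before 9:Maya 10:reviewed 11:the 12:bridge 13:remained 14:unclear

The displaced element is "the editor" (word 2).
It is linked across 1 clause boundary (Ø).
It functions as the subject of "complained", so the gap sits immediately after word 6 ("suspected").
Base order: This broker suspected that the editor complained before Maya reviewed the bridge.

6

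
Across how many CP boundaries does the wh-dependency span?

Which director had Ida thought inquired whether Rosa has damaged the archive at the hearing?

"which director" is extracted from the subject of "inquired".
Boundaries crossed, outermost first: [Ø] — 1 in total.

1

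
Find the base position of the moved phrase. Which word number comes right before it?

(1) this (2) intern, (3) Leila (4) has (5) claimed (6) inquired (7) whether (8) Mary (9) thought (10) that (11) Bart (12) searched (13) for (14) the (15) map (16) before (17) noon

5

The displaced element is "this intern" (word 2).
It is linked across 1 clause boundary (Ø).
It functions as the subject of "inquired", so the gap sits immediately after word 5 ("claimed").
Base order: Leila has claimed that this intern inquired whether Mary thought that Bart searched for the map before noon.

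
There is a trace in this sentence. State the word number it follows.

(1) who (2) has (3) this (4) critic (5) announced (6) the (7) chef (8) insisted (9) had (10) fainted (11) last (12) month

8

The displaced element is "who" (word 1).
It is linked across 2 clause boundaries (Ø → Ø).
It functions as the subject of "fainted", so the gap sits immediately after word 8 ("insisted").
Base order: This critic has announced the chef insisted who had fainted last month.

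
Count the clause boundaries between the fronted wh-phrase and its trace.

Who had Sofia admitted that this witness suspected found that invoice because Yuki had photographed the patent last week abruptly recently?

"who" is extracted from the subject of "found".
Boundaries crossed, outermost first: [that], [Ø] — 2 in total.

2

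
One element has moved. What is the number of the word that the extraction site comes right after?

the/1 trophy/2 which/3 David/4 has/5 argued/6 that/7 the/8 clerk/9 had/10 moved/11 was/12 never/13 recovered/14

The displaced element is "the trophy" (word 2).
It is linked across 1 clause boundary (that).
It functions as the direct object of "moved", so the gap sits immediately after word 11 ("moved").
Base order: David has argued that the clerk had moved the trophy.

11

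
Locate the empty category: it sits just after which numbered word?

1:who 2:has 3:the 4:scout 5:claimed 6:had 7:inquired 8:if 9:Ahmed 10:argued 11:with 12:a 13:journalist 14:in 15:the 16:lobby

The displaced element is "who" (word 1).
It is linked across 1 clause boundary (Ø).
It functions as the subject of "inquired", so the gap sits immediately after word 5 ("claimed").
Base order: The scout has claimed that who had inquired if Ahmed argued with a journalist in the lobby.

5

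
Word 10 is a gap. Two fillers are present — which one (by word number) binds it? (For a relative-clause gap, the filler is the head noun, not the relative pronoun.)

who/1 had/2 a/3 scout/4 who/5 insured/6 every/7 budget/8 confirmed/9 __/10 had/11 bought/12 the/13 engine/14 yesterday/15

The marked gap is the subject of "bought".
Its filler is the fronted wh-phrase "who", at word 1.
(The other dependency links word 4 to a gap after word 5.)

1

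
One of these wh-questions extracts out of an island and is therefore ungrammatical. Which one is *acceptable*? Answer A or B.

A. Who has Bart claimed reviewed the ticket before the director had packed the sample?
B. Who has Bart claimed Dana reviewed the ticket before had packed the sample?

In B, the wh-phrase is extracted from inside an adjunct island (introduced by "before"), which blocks movement.
In A, the extraction path crosses only that-complement boundaries, which are transparent.
So A is grammatical.

A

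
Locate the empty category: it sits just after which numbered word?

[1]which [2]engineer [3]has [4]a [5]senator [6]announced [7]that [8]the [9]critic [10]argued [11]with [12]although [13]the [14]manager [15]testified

11

The displaced element is "which engineer" (word 2).
It is linked across 1 clause boundary (that).
It functions as the object of the preposition "with" of "argued", so the gap sits immediately after word 11 ("with").
Base order: A senator has announced that the critic argued with which engineer although the manager testified.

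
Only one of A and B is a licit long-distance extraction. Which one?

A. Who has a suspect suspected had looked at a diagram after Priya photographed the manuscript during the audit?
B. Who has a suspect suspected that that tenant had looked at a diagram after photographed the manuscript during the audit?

A

In B, the wh-phrase is extracted from inside an adjunct island (introduced by "after"), which blocks movement.
In A, the extraction path crosses only that-complement boundaries, which are transparent.
So A is grammatical.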